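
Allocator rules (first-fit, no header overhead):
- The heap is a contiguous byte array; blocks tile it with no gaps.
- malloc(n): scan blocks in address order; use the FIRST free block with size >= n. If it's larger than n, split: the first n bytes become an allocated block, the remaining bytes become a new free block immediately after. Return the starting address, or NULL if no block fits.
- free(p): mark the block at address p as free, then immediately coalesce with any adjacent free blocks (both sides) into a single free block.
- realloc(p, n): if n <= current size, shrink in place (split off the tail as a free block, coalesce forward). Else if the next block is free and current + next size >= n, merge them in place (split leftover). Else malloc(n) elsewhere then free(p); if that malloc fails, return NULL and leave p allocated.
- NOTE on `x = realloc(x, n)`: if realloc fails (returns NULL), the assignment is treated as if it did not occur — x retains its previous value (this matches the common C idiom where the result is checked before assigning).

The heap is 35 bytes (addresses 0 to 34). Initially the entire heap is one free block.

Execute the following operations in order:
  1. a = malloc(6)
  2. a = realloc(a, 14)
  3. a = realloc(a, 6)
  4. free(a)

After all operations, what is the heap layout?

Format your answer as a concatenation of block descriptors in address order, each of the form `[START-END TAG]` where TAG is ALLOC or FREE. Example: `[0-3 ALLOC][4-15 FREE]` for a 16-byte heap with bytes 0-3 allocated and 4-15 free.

Op 1: a = malloc(6) -> a = 0; heap: [0-5 ALLOC][6-34 FREE]
Op 2: a = realloc(a, 14) -> a = 0; heap: [0-13 ALLOC][14-34 FREE]
Op 3: a = realloc(a, 6) -> a = 0; heap: [0-5 ALLOC][6-34 FREE]
Op 4: free(a) -> (freed a); heap: [0-34 FREE]

Answer: [0-34 FREE]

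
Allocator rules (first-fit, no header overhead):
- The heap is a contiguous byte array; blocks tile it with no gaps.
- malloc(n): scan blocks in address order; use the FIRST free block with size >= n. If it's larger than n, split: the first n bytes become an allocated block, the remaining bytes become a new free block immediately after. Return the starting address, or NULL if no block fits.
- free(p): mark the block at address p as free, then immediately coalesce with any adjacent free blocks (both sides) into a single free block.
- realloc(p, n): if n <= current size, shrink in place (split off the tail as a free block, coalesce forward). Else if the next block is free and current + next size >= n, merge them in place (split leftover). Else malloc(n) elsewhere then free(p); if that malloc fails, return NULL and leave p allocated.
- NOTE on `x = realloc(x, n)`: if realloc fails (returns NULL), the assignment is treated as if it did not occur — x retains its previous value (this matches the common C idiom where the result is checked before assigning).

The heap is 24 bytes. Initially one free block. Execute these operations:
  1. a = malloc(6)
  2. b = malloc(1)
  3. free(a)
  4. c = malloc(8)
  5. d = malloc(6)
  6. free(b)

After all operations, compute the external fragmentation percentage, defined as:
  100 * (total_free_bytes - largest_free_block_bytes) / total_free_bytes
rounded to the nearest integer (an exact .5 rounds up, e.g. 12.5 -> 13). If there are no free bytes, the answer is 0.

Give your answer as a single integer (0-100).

Answer: 10

Derivation:
Op 1: a = malloc(6) -> a = 0; heap: [0-5 ALLOC][6-23 FREE]
Op 2: b = malloc(1) -> b = 6; heap: [0-5 ALLOC][6-6 ALLOC][7-23 FREE]
Op 3: free(a) -> (freed a); heap: [0-5 FREE][6-6 ALLOC][7-23 FREE]
Op 4: c = malloc(8) -> c = 7; heap: [0-5 FREE][6-6 ALLOC][7-14 ALLOC][15-23 FREE]
Op 5: d = malloc(6) -> d = 0; heap: [0-5 ALLOC][6-6 ALLOC][7-14 ALLOC][15-23 FREE]
Op 6: free(b) -> (freed b); heap: [0-5 ALLOC][6-6 FREE][7-14 ALLOC][15-23 FREE]
Free blocks: [1 9] total_free=10 largest=9 -> 100*(10-9)/10 = 100/10 = 10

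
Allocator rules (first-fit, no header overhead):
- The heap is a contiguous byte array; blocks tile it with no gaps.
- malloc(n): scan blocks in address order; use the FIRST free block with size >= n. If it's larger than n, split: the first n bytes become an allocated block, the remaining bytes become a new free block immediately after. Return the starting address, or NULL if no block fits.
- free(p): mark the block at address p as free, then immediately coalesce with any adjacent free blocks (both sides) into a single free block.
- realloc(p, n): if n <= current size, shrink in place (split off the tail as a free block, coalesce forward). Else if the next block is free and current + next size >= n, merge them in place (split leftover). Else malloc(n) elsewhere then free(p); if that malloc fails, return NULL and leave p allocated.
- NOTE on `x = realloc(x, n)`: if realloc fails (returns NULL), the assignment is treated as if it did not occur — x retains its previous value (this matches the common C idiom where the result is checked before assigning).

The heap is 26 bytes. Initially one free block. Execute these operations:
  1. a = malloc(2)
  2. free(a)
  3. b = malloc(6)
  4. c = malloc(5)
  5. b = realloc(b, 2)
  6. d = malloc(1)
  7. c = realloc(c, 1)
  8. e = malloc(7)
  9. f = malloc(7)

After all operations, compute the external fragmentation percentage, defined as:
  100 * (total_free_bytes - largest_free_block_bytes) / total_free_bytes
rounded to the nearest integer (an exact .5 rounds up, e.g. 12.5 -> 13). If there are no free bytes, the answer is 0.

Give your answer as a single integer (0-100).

Answer: 38

Derivation:
Op 1: a = malloc(2) -> a = 0; heap: [0-1 ALLOC][2-25 FREE]
Op 2: free(a) -> (freed a); heap: [0-25 FREE]
Op 3: b = malloc(6) -> b = 0; heap: [0-5 ALLOC][6-25 FREE]
Op 4: c = malloc(5) -> c = 6; heap: [0-5 ALLOC][6-10 ALLOC][11-25 FREE]
Op 5: b = realloc(b, 2) -> b = 0; heap: [0-1 ALLOC][2-5 FREE][6-10 ALLOC][11-25 FREE]
Op 6: d = malloc(1) -> d = 2; heap: [0-1 ALLOC][2-2 ALLOC][3-5 FREE][6-10 ALLOC][11-25 FREE]
Op 7: c = realloc(c, 1) -> c = 6; heap: [0-1 ALLOC][2-2 ALLOC][3-5 FREE][6-6 ALLOC][7-25 FREE]
Op 8: e = malloc(7) -> e = 7; heap: [0-1 ALLOC][2-2 ALLOC][3-5 FREE][6-6 ALLOC][7-13 ALLOC][14-25 FREE]
Op 9: f = malloc(7) -> f = 14; heap: [0-1 ALLOC][2-2 ALLOC][3-5 FREE][6-6 ALLOC][7-13 ALLOC][14-20 ALLOC][21-25 FREE]
Free blocks: [3 5] total_free=8 largest=5 -> 100*(8-5)/8 = 300/8 = 37.5 -> rounds to 38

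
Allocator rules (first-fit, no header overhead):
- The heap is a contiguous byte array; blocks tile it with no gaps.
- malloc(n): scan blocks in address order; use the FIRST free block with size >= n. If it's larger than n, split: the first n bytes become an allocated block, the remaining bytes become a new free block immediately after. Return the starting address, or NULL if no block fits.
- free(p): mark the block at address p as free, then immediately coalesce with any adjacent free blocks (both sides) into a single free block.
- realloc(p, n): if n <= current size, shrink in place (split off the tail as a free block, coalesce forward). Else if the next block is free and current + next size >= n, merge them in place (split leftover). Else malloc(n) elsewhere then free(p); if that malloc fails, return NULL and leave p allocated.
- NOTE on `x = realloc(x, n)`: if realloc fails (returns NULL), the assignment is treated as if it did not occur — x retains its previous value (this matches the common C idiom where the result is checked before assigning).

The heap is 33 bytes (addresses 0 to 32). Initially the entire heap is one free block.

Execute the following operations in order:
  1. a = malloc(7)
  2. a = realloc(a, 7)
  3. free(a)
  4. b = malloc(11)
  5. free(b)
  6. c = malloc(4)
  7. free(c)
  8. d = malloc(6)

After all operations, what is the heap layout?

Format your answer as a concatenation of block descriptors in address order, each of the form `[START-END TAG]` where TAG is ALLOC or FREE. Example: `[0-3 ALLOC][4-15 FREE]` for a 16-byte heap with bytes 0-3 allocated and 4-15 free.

Op 1: a = malloc(7) -> a = 0; heap: [0-6 ALLOC][7-32 FREE]
Op 2: a = realloc(a, 7) -> a = 0; heap: [0-6 ALLOC][7-32 FREE]
Op 3: free(a) -> (freed a); heap: [0-32 FREE]
Op 4: b = malloc(11) -> b = 0; heap: [0-10 ALLOC][11-32 FREE]
Op 5: free(b) -> (freed b); heap: [0-32 FREE]
Op 6: c = malloc(4) -> c = 0; heap: [0-3 ALLOC][4-32 FREE]
Op 7: free(c) -> (freed c); heap: [0-32 FREE]
Op 8: d = malloc(6) -> d = 0; heap: [0-5 ALLOC][6-32 FREE]

Answer: [0-5 ALLOC][6-32 FREE]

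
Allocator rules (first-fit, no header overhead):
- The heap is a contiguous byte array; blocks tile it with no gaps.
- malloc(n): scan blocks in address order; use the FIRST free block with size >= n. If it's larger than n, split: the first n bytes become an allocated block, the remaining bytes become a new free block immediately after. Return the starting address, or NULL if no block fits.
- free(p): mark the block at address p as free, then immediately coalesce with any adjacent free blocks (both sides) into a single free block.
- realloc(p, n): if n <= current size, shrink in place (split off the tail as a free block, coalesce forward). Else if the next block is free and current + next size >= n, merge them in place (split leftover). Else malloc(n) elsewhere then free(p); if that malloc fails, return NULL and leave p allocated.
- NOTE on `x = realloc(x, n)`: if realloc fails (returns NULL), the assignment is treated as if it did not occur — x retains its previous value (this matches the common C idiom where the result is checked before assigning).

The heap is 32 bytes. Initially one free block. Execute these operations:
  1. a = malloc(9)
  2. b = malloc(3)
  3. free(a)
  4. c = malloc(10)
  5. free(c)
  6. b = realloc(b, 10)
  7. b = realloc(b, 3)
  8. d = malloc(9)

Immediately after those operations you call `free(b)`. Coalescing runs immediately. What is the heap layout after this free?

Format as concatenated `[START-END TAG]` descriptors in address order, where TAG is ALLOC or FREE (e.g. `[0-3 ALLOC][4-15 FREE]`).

Op 1: a = malloc(9) -> a = 0; heap: [0-8 ALLOC][9-31 FREE]
Op 2: b = malloc(3) -> b = 9; heap: [0-8 ALLOC][9-11 ALLOC][12-31 FREE]
Op 3: free(a) -> (freed a); heap: [0-8 FREE][9-11 ALLOC][12-31 FREE]
Op 4: c = malloc(10) -> c = 12; heap: [0-8 FREE][9-11 ALLOC][12-21 ALLOC][22-31 FREE]
Op 5: free(c) -> (freed c); heap: [0-8 FREE][9-11 ALLOC][12-31 FREE]
Op 6: b = realloc(b, 10) -> b = 9; heap: [0-8 FREE][9-18 ALLOC][19-31 FREE]
Op 7: b = realloc(b, 3) -> b = 9; heap: [0-8 FREE][9-11 ALLOC][12-31 FREE]
Op 8: d = malloc(9) -> d = 0; heap: [0-8 ALLOC][9-11 ALLOC][12-31 FREE]
free(b): b = 9 -> block [9-11 ALLOC]; mark free, coalesce with adjacent free neighbors -> [0-8 ALLOC][9-31 FREE]

Answer: [0-8 ALLOC][9-31 FREE]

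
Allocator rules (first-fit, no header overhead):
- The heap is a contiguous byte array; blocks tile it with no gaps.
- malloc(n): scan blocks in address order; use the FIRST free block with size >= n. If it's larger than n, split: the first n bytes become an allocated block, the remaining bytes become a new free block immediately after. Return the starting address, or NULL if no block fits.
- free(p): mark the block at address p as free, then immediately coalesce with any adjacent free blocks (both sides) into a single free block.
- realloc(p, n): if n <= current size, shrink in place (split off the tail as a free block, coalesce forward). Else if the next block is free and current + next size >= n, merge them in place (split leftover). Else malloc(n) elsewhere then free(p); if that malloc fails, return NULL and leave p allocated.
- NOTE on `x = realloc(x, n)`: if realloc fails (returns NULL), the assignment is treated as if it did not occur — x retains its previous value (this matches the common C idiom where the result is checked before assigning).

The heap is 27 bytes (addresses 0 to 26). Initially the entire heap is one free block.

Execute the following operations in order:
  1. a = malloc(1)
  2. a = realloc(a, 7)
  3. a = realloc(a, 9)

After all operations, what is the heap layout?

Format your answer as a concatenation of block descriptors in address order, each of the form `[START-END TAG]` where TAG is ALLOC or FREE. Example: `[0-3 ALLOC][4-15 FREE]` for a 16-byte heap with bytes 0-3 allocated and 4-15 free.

Answer: [0-8 ALLOC][9-26 FREE]

Derivation:
Op 1: a = malloc(1) -> a = 0; heap: [0-0 ALLOC][1-26 FREE]
Op 2: a = realloc(a, 7) -> a = 0; heap: [0-6 ALLOC][7-26 FREE]
Op 3: a = realloc(a, 9) -> a = 0; heap: [0-8 ALLOC][9-26 FREE]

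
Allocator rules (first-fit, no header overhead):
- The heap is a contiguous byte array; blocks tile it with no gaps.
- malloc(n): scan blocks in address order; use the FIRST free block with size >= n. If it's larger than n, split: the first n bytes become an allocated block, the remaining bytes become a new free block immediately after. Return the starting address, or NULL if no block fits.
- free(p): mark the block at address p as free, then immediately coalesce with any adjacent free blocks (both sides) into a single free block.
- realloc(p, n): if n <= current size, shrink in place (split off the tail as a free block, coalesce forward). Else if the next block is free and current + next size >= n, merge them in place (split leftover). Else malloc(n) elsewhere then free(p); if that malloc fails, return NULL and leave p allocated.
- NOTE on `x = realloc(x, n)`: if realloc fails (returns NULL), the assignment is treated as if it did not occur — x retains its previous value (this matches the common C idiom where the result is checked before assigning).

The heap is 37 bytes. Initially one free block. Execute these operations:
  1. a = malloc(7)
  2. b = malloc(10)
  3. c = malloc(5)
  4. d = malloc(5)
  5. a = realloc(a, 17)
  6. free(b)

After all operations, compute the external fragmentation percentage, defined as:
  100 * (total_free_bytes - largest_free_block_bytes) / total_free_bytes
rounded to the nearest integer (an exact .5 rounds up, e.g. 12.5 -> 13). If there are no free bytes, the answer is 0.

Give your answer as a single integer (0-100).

Answer: 50

Derivation:
Op 1: a = malloc(7) -> a = 0; heap: [0-6 ALLOC][7-36 FREE]
Op 2: b = malloc(10) -> b = 7; heap: [0-6 ALLOC][7-16 ALLOC][17-36 FREE]
Op 3: c = malloc(5) -> c = 17; heap: [0-6 ALLOC][7-16 ALLOC][17-21 ALLOC][22-36 FREE]
Op 4: d = malloc(5) -> d = 22; heap: [0-6 ALLOC][7-16 ALLOC][17-21 ALLOC][22-26 ALLOC][27-36 FREE]
Op 5: a = realloc(a, 17) -> NULL (a unchanged); heap: [0-6 ALLOC][7-16 ALLOC][17-21 ALLOC][22-26 ALLOC][27-36 FREE]
Op 6: free(b) -> (freed b); heap: [0-6 ALLOC][7-16 FREE][17-21 ALLOC][22-26 ALLOC][27-36 FREE]
Free blocks: [10 10] total_free=20 largest=10 -> 100*(20-10)/20 = 1000/20 = 50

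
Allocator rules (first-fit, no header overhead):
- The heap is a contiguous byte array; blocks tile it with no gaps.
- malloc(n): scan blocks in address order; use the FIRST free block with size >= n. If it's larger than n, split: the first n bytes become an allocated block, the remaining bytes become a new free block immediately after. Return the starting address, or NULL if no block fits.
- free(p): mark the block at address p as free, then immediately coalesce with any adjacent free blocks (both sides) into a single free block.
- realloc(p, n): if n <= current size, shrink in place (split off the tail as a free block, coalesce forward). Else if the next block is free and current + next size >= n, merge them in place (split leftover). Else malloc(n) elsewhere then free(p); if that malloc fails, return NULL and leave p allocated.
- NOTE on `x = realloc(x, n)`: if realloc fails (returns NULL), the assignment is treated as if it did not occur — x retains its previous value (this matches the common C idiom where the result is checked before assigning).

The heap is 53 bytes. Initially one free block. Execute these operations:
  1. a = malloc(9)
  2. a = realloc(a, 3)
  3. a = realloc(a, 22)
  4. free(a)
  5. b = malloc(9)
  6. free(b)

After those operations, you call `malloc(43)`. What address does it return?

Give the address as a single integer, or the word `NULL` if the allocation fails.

Answer: 0

Derivation:
Op 1: a = malloc(9) -> a = 0; heap: [0-8 ALLOC][9-52 FREE]
Op 2: a = realloc(a, 3) -> a = 0; heap: [0-2 ALLOC][3-52 FREE]
Op 3: a = realloc(a, 22) -> a = 0; heap: [0-21 ALLOC][22-52 FREE]
Op 4: free(a) -> (freed a); heap: [0-52 FREE]
Op 5: b = malloc(9) -> b = 0; heap: [0-8 ALLOC][9-52 FREE]
Op 6: free(b) -> (freed b); heap: [0-52 FREE]
malloc(43): first-fit scan over [0-52 FREE] -> 0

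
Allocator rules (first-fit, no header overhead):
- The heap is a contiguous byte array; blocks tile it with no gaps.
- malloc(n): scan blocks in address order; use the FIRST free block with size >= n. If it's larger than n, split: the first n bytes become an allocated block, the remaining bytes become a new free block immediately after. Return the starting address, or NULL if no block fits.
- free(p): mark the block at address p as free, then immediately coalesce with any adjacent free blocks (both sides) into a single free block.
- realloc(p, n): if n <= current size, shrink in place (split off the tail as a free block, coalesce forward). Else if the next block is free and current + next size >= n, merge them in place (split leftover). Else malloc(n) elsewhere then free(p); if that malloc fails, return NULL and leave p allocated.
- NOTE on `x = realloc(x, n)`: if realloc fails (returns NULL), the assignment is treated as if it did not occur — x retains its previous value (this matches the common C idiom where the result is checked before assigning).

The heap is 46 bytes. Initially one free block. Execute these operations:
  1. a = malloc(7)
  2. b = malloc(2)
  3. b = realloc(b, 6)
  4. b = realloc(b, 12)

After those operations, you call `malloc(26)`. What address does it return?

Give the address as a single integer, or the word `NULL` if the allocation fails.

Answer: 19

Derivation:
Op 1: a = malloc(7) -> a = 0; heap: [0-6 ALLOC][7-45 FREE]
Op 2: b = malloc(2) -> b = 7; heap: [0-6 ALLOC][7-8 ALLOC][9-45 FREE]
Op 3: b = realloc(b, 6) -> b = 7; heap: [0-6 ALLOC][7-12 ALLOC][13-45 FREE]
Op 4: b = realloc(b, 12) -> b = 7; heap: [0-6 ALLOC][7-18 ALLOC][19-45 FREE]
malloc(26): first-fit scan over [0-6 ALLOC][7-18 ALLOC][19-45 FREE] -> 19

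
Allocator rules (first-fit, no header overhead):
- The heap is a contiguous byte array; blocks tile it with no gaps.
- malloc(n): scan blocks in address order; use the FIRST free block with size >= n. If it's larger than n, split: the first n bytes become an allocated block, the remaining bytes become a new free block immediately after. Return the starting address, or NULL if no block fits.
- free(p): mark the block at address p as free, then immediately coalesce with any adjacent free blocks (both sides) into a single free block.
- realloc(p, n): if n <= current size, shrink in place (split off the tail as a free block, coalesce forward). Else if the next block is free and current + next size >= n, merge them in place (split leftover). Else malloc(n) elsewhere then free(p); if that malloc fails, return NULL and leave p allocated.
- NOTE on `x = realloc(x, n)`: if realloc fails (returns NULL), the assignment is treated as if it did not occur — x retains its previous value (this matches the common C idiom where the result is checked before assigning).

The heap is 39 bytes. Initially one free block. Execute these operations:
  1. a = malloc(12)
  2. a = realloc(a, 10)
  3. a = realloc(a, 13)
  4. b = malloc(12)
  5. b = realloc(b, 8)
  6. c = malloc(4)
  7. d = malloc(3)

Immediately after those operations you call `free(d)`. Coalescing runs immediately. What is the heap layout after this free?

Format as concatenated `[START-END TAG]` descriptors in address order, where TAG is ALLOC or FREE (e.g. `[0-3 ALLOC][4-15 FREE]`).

Op 1: a = malloc(12) -> a = 0; heap: [0-11 ALLOC][12-38 FREE]
Op 2: a = realloc(a, 10) -> a = 0; heap: [0-9 ALLOC][10-38 FREE]
Op 3: a = realloc(a, 13) -> a = 0; heap: [0-12 ALLOC][13-38 FREE]
Op 4: b = malloc(12) -> b = 13; heap: [0-12 ALLOC][13-24 ALLOC][25-38 FREE]
Op 5: b = realloc(b, 8) -> b = 13; heap: [0-12 ALLOC][13-20 ALLOC][21-38 FREE]
Op 6: c = malloc(4) -> c = 21; heap: [0-12 ALLOC][13-20 ALLOC][21-24 ALLOC][25-38 FREE]
Op 7: d = malloc(3) -> d = 25; heap: [0-12 ALLOC][13-20 ALLOC][21-24 ALLOC][25-27 ALLOC][28-38 FREE]
free(d): d = 25 -> block [25-27 ALLOC]; mark free, coalesce with adjacent free neighbors -> [0-12 ALLOC][13-20 ALLOC][21-24 ALLOC][25-38 FREE]

Answer: [0-12 ALLOC][13-20 ALLOC][21-24 ALLOC][25-38 FREE]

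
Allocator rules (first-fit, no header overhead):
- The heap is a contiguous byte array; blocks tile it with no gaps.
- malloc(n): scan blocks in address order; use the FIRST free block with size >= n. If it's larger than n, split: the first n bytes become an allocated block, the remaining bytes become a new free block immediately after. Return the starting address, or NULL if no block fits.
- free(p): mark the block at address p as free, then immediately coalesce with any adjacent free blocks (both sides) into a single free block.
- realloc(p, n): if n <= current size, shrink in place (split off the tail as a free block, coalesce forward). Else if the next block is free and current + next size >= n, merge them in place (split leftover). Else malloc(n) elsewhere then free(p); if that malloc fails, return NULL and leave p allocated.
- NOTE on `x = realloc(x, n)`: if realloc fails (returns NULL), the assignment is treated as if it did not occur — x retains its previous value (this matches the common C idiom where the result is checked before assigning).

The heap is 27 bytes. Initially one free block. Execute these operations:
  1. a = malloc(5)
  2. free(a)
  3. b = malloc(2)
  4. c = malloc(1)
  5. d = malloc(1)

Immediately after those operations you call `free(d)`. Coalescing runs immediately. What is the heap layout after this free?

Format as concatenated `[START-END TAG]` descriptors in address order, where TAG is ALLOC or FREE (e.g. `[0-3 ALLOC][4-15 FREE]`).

Answer: [0-1 ALLOC][2-2 ALLOC][3-26 FREE]

Derivation:
Op 1: a = malloc(5) -> a = 0; heap: [0-4 ALLOC][5-26 FREE]
Op 2: free(a) -> (freed a); heap: [0-26 FREE]
Op 3: b = malloc(2) -> b = 0; heap: [0-1 ALLOC][2-26 FREE]
Op 4: c = malloc(1) -> c = 2; heap: [0-1 ALLOC][2-2 ALLOC][3-26 FREE]
Op 5: d = malloc(1) -> d = 3; heap: [0-1 ALLOC][2-2 ALLOC][3-3 ALLOC][4-26 FREE]
free(d): d = 3 -> block [3-3 ALLOC]; mark free, coalesce with adjacent free neighbors -> [0-1 ALLOC][2-2 ALLOC][3-26 FREE]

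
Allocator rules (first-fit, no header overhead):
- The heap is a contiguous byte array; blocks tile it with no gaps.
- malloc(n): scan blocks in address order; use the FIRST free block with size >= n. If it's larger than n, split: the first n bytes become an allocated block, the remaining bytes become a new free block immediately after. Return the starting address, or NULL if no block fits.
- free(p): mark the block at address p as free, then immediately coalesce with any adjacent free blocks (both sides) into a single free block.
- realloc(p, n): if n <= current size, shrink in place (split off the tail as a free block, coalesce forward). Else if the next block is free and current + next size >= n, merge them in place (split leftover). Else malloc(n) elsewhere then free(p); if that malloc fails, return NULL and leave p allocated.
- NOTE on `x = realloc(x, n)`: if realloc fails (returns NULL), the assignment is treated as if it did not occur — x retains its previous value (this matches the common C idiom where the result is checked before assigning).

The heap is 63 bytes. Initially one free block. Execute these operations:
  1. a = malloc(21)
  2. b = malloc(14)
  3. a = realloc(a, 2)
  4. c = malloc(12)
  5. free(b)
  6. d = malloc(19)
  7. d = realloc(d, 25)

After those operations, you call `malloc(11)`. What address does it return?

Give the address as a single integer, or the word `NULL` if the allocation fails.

Answer: 39

Derivation:
Op 1: a = malloc(21) -> a = 0; heap: [0-20 ALLOC][21-62 FREE]
Op 2: b = malloc(14) -> b = 21; heap: [0-20 ALLOC][21-34 ALLOC][35-62 FREE]
Op 3: a = realloc(a, 2) -> a = 0; heap: [0-1 ALLOC][2-20 FREE][21-34 ALLOC][35-62 FREE]
Op 4: c = malloc(12) -> c = 2; heap: [0-1 ALLOC][2-13 ALLOC][14-20 FREE][21-34 ALLOC][35-62 FREE]
Op 5: free(b) -> (freed b); heap: [0-1 ALLOC][2-13 ALLOC][14-62 FREE]
Op 6: d = malloc(19) -> d = 14; heap: [0-1 ALLOC][2-13 ALLOC][14-32 ALLOC][33-62 FREE]
Op 7: d = realloc(d, 25) -> d = 14; heap: [0-1 ALLOC][2-13 ALLOC][14-38 ALLOC][39-62 FREE]
malloc(11): first-fit scan over [0-1 ALLOC][2-13 ALLOC][14-38 ALLOC][39-62 FREE] -> 39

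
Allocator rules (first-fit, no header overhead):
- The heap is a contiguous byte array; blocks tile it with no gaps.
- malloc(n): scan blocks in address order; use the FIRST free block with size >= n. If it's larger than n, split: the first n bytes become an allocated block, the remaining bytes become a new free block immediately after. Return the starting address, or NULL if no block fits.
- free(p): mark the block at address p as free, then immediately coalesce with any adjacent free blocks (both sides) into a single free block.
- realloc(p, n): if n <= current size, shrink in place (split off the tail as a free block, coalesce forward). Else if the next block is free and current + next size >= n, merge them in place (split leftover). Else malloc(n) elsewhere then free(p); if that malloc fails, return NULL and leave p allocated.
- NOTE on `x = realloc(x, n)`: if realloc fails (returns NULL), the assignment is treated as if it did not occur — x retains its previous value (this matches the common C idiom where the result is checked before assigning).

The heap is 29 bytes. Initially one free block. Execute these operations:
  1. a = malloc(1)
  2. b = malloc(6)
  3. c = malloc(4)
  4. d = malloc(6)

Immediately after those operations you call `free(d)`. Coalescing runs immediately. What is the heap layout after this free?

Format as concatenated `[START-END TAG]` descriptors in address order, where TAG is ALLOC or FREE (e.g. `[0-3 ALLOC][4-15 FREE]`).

Op 1: a = malloc(1) -> a = 0; heap: [0-0 ALLOC][1-28 FREE]
Op 2: b = malloc(6) -> b = 1; heap: [0-0 ALLOC][1-6 ALLOC][7-28 FREE]
Op 3: c = malloc(4) -> c = 7; heap: [0-0 ALLOC][1-6 ALLOC][7-10 ALLOC][11-28 FREE]
Op 4: d = malloc(6) -> d = 11; heap: [0-0 ALLOC][1-6 ALLOC][7-10 ALLOC][11-16 ALLOC][17-28 FREE]
free(d): d = 11 -> block [11-16 ALLOC]; mark free, coalesce with adjacent free neighbors -> [0-0 ALLOC][1-6 ALLOC][7-10 ALLOC][11-28 FREE]

Answer: [0-0 ALLOC][1-6 ALLOC][7-10 ALLOC][11-28 FREE]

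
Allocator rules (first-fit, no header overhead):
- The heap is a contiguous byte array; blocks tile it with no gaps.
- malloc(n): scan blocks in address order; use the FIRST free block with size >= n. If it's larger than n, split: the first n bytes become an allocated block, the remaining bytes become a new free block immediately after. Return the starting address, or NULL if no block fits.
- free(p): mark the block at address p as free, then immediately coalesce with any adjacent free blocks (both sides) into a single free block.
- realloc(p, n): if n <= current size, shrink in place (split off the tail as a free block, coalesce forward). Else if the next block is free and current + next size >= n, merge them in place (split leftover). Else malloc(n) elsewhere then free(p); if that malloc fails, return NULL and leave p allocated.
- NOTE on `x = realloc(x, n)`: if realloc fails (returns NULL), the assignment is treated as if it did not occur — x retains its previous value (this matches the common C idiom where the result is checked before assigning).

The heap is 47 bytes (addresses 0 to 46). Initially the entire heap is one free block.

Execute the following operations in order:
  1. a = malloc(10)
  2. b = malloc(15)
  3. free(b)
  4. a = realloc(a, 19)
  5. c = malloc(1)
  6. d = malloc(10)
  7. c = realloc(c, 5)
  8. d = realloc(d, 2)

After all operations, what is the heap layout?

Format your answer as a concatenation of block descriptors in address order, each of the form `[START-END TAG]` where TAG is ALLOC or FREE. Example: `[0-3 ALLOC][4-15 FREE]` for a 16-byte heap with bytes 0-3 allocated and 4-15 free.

Answer: [0-18 ALLOC][19-19 FREE][20-21 ALLOC][22-29 FREE][30-34 ALLOC][35-46 FREE]

Derivation:
Op 1: a = malloc(10) -> a = 0; heap: [0-9 ALLOC][10-46 FREE]
Op 2: b = malloc(15) -> b = 10; heap: [0-9 ALLOC][10-24 ALLOC][25-46 FREE]
Op 3: free(b) -> (freed b); heap: [0-9 ALLOC][10-46 FREE]
Op 4: a = realloc(a, 19) -> a = 0; heap: [0-18 ALLOC][19-46 FREE]
Op 5: c = malloc(1) -> c = 19; heap: [0-18 ALLOC][19-19 ALLOC][20-46 FREE]
Op 6: d = malloc(10) -> d = 20; heap: [0-18 ALLOC][19-19 ALLOC][20-29 ALLOC][30-46 FREE]
Op 7: c = realloc(c, 5) -> c = 30; heap: [0-18 ALLOC][19-19 FREE][20-29 ALLOC][30-34 ALLOC][35-46 FREE]
Op 8: d = realloc(d, 2) -> d = 20; heap: [0-18 ALLOC][19-19 FREE][20-21 ALLOC][22-29 FREE][30-34 ALLOC][35-46 FREE]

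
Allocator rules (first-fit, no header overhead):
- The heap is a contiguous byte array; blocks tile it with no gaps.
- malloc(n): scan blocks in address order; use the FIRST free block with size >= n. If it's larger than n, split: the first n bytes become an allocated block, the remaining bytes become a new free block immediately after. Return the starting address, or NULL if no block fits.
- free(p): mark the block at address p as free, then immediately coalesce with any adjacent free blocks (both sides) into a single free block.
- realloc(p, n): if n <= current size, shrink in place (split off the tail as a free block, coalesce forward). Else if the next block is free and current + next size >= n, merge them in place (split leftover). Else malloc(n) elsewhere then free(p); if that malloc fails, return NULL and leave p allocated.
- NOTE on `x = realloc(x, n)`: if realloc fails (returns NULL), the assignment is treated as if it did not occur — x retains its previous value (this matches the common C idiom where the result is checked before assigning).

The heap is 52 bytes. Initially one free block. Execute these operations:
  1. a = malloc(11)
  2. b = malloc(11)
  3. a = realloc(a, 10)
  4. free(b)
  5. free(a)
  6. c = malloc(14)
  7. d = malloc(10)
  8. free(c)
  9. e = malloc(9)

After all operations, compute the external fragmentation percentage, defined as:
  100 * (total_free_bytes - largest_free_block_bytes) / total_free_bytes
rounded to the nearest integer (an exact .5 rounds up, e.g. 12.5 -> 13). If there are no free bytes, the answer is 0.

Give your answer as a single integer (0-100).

Op 1: a = malloc(11) -> a = 0; heap: [0-10 ALLOC][11-51 FREE]
Op 2: b = malloc(11) -> b = 11; heap: [0-10 ALLOC][11-21 ALLOC][22-51 FREE]
Op 3: a = realloc(a, 10) -> a = 0; heap: [0-9 ALLOC][10-10 FREE][11-21 ALLOC][22-51 FREE]
Op 4: free(b) -> (freed b); heap: [0-9 ALLOC][10-51 FREE]
Op 5: free(a) -> (freed a); heap: [0-51 FREE]
Op 6: c = malloc(14) -> c = 0; heap: [0-13 ALLOC][14-51 FREE]
Op 7: d = malloc(10) -> d = 14; heap: [0-13 ALLOC][14-23 ALLOC][24-51 FREE]
Op 8: free(c) -> (freed c); heap: [0-13 FREE][14-23 ALLOC][24-51 FREE]
Op 9: e = malloc(9) -> e = 0; heap: [0-8 ALLOC][9-13 FREE][14-23 ALLOC][24-51 FREE]
Free blocks: [5 28] total_free=33 largest=28 -> 100*(33-28)/33 = 500/33 ≈ 15.152 -> rounds to 15

Answer: 15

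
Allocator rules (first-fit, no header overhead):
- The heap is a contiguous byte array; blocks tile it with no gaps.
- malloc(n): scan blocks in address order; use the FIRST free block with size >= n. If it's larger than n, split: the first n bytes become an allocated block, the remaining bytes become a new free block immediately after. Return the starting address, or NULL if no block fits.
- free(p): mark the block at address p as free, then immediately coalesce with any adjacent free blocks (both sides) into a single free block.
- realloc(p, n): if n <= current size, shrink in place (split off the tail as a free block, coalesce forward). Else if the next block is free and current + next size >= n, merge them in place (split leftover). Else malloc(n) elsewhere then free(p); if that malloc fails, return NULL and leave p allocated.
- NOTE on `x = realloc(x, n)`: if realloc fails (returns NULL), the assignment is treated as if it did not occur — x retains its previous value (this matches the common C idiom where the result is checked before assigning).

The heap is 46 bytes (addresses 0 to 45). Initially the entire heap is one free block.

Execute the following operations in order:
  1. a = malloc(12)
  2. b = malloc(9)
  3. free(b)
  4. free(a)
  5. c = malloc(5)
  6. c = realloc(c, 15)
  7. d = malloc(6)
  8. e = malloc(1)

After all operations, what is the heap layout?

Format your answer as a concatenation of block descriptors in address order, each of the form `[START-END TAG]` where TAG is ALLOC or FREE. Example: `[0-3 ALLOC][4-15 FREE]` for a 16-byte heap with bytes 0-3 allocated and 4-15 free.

Answer: [0-14 ALLOC][15-20 ALLOC][21-21 ALLOC][22-45 FREE]

Derivation:
Op 1: a = malloc(12) -> a = 0; heap: [0-11 ALLOC][12-45 FREE]
Op 2: b = malloc(9) -> b = 12; heap: [0-11 ALLOC][12-20 ALLOC][21-45 FREE]
Op 3: free(b) -> (freed b); heap: [0-11 ALLOC][12-45 FREE]
Op 4: free(a) -> (freed a); heap: [0-45 FREE]
Op 5: c = malloc(5) -> c = 0; heap: [0-4 ALLOC][5-45 FREE]
Op 6: c = realloc(c, 15) -> c = 0; heap: [0-14 ALLOC][15-45 FREE]
Op 7: d = malloc(6) -> d = 15; heap: [0-14 ALLOC][15-20 ALLOC][21-45 FREE]
Op 8: e = malloc(1) -> e = 21; heap: [0-14 ALLOC][15-20 ALLOC][21-21 ALLOC][22-45 FREE]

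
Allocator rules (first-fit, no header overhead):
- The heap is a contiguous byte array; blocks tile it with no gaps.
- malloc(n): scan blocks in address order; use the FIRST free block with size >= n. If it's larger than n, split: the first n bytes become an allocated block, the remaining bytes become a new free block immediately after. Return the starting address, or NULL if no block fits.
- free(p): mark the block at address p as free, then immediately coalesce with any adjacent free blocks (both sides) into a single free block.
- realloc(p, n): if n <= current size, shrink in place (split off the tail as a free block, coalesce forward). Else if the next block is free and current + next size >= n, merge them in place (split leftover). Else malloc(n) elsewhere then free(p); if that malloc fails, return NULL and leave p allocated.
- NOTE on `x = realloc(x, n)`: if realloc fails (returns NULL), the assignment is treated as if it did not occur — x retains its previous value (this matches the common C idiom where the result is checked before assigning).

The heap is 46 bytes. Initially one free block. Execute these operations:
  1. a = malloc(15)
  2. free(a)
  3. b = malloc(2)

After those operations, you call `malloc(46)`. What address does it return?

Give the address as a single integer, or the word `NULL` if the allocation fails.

Op 1: a = malloc(15) -> a = 0; heap: [0-14 ALLOC][15-45 FREE]
Op 2: free(a) -> (freed a); heap: [0-45 FREE]
Op 3: b = malloc(2) -> b = 0; heap: [0-1 ALLOC][2-45 FREE]
malloc(46): first-fit scan over [0-1 ALLOC][2-45 FREE] -> NULL

Answer: NULL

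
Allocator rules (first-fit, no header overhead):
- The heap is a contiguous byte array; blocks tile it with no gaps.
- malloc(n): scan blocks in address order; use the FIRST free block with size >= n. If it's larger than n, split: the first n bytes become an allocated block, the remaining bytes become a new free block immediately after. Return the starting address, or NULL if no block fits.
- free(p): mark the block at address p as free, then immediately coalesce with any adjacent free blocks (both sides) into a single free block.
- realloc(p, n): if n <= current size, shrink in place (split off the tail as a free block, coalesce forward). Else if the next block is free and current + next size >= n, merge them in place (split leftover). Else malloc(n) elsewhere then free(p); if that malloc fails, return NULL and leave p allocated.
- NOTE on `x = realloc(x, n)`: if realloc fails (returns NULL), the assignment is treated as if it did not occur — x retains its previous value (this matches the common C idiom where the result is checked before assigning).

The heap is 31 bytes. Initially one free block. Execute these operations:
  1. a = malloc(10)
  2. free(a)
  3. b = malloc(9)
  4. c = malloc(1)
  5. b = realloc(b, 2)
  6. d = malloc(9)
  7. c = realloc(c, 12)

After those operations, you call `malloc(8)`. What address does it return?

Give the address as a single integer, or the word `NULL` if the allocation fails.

Answer: 2

Derivation:
Op 1: a = malloc(10) -> a = 0; heap: [0-9 ALLOC][10-30 FREE]
Op 2: free(a) -> (freed a); heap: [0-30 FREE]
Op 3: b = malloc(9) -> b = 0; heap: [0-8 ALLOC][9-30 FREE]
Op 4: c = malloc(1) -> c = 9; heap: [0-8 ALLOC][9-9 ALLOC][10-30 FREE]
Op 5: b = realloc(b, 2) -> b = 0; heap: [0-1 ALLOC][2-8 FREE][9-9 ALLOC][10-30 FREE]
Op 6: d = malloc(9) -> d = 10; heap: [0-1 ALLOC][2-8 FREE][9-9 ALLOC][10-18 ALLOC][19-30 FREE]
Op 7: c = realloc(c, 12) -> c = 19; heap: [0-1 ALLOC][2-9 FREE][10-18 ALLOC][19-30 ALLOC]
malloc(8): first-fit scan over [0-1 ALLOC][2-9 FREE][10-18 ALLOC][19-30 ALLOC] -> 2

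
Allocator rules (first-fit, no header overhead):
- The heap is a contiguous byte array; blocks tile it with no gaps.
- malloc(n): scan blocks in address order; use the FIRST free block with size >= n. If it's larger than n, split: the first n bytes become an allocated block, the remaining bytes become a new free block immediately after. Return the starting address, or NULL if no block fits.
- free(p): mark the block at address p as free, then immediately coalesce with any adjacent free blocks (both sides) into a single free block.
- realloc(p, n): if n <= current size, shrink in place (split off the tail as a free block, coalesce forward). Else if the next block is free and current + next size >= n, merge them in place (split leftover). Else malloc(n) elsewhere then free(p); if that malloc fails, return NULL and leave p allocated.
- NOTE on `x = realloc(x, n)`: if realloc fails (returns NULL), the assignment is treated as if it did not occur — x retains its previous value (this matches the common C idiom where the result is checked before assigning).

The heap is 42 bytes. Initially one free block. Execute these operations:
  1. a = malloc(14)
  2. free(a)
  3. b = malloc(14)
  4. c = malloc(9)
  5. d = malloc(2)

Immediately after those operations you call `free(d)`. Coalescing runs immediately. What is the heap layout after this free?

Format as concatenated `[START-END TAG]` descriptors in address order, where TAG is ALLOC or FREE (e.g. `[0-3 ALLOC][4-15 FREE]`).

Answer: [0-13 ALLOC][14-22 ALLOC][23-41 FREE]

Derivation:
Op 1: a = malloc(14) -> a = 0; heap: [0-13 ALLOC][14-41 FREE]
Op 2: free(a) -> (freed a); heap: [0-41 FREE]
Op 3: b = malloc(14) -> b = 0; heap: [0-13 ALLOC][14-41 FREE]
Op 4: c = malloc(9) -> c = 14; heap: [0-13 ALLOC][14-22 ALLOC][23-41 FREE]
Op 5: d = malloc(2) -> d = 23; heap: [0-13 ALLOC][14-22 ALLOC][23-24 ALLOC][25-41 FREE]
free(d): d = 23 -> block [23-24 ALLOC]; mark free, coalesce with adjacent free neighbors -> [0-13 ALLOC][14-22 ALLOC][23-41 FREE]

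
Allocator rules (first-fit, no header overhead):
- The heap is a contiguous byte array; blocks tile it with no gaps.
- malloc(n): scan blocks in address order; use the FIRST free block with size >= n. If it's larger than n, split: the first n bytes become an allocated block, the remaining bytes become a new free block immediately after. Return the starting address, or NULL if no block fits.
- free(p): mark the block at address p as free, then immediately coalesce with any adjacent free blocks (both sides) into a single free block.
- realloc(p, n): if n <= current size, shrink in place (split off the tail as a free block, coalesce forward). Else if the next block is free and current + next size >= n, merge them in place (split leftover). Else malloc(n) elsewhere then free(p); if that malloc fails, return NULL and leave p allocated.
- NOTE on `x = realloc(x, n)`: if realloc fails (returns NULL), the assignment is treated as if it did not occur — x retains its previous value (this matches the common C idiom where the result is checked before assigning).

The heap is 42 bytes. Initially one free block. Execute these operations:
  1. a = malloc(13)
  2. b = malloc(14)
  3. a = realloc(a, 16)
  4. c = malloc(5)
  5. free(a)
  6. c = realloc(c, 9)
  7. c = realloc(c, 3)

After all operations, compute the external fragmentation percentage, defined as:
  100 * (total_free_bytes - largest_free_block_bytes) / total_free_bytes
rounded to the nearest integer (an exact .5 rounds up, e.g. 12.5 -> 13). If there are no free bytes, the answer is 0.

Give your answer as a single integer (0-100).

Answer: 48

Derivation:
Op 1: a = malloc(13) -> a = 0; heap: [0-12 ALLOC][13-41 FREE]
Op 2: b = malloc(14) -> b = 13; heap: [0-12 ALLOC][13-26 ALLOC][27-41 FREE]
Op 3: a = realloc(a, 16) -> NULL (a unchanged); heap: [0-12 ALLOC][13-26 ALLOC][27-41 FREE]
Op 4: c = malloc(5) -> c = 27; heap: [0-12 ALLOC][13-26 ALLOC][27-31 ALLOC][32-41 FREE]
Op 5: free(a) -> (freed a); heap: [0-12 FREE][13-26 ALLOC][27-31 ALLOC][32-41 FREE]
Op 6: c = realloc(c, 9) -> c = 27; heap: [0-12 FREE][13-26 ALLOC][27-35 ALLOC][36-41 FREE]
Op 7: c = realloc(c, 3) -> c = 27; heap: [0-12 FREE][13-26 ALLOC][27-29 ALLOC][30-41 FREE]
Free blocks: [13 12] total_free=25 largest=13 -> 100*(25-13)/25 = 1200/25 = 48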